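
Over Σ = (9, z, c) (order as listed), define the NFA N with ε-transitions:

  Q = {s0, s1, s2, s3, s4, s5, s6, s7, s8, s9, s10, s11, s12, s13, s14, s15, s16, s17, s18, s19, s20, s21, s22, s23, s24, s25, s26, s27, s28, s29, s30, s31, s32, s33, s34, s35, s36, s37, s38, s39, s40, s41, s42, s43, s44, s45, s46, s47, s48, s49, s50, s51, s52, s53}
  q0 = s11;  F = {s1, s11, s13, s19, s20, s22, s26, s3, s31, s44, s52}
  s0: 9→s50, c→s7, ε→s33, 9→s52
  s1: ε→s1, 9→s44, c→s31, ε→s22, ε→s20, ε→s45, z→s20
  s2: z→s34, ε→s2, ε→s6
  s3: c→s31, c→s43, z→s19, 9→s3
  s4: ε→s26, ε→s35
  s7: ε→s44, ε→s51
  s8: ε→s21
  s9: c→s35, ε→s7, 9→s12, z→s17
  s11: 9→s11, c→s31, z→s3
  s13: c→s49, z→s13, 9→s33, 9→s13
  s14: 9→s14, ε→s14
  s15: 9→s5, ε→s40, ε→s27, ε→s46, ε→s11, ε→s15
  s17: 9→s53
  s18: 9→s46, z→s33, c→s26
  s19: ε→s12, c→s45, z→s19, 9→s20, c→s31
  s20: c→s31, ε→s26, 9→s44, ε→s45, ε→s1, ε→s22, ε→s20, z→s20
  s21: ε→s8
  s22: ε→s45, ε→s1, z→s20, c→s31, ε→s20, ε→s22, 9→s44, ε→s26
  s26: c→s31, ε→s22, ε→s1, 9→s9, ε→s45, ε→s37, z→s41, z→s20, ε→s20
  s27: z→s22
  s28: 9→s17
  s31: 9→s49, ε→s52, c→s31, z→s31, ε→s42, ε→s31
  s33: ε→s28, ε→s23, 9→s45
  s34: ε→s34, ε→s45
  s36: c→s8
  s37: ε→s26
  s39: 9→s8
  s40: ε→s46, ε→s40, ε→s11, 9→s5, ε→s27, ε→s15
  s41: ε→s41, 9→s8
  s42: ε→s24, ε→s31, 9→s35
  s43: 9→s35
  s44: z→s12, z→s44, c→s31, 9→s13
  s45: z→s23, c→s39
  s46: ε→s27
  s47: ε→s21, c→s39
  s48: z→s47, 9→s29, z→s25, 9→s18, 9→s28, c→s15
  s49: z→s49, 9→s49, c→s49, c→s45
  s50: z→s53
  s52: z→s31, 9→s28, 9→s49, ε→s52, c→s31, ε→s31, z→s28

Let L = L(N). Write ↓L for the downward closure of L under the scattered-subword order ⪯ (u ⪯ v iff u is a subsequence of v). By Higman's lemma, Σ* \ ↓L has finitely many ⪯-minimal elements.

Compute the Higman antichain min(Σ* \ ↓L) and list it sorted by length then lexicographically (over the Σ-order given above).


|Q|=54, |F|=11, |δ|=132 (56 ε).
min D↑ (8 st, q0=0, F={4}): 0:9→0,z→1,c→2 1:9→1,z→3,c→2 2:9→4,z→2,c→2 3:9→5,z→3,c→2 4:9→4,z→4,c→4 5:9→6,z→5,c→2 6:9→7,z→6,c→2 7:9→7,z→7,c→4 [Hopcroft].
'c9': run [31, 15, 10] end={s17,s21,s23,s28,s35,s39,s45,s49,s53,s8} rej; 2/2 single-dels accept.
'zz999c': |S_i|=[31, 30, 28, 27, 21, 13, 6] end={s21,s23,s39,s45,s49,s8} ∉↓L; 6/6 deletions ∈↓L.
2 obstructions.

A = [c9, zz999c].


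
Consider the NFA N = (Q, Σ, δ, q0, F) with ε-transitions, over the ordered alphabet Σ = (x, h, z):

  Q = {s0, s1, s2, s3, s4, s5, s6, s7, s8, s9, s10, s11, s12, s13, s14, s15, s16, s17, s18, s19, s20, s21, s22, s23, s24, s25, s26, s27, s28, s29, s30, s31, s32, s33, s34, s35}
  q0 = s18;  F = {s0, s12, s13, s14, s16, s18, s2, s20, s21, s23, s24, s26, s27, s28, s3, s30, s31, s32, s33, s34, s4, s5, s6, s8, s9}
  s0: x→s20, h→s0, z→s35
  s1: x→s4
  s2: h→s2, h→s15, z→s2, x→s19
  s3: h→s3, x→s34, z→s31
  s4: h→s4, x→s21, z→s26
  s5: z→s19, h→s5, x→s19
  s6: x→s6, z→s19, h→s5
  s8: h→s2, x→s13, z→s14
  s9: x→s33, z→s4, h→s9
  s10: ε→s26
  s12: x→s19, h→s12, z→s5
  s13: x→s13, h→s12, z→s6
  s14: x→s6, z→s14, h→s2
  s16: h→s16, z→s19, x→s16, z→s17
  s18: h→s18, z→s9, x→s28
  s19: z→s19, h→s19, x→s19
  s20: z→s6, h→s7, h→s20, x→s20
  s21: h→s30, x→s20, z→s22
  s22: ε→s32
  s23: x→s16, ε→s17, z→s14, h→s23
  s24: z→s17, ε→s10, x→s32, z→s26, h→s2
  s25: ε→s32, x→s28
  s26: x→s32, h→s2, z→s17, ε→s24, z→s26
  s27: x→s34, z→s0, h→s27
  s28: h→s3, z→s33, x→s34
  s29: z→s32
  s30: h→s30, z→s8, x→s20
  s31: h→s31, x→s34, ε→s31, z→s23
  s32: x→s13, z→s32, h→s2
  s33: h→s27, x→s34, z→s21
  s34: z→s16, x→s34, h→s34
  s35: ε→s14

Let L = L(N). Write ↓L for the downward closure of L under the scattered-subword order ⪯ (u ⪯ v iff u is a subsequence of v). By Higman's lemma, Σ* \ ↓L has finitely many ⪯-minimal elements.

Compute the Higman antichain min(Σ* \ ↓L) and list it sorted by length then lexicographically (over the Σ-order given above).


|Q|=36, |F|=25, |δ|=94 (8 ε).
min D↑ (25 st, q0=0, F={12}): 0:x→1,h→0,z→2 1:x→3,h→4,z→5 2:x→5,h→2,z→6 3:x→3,h→3,z→7 4:x→3,h→4,z→8 5:x→3,h→9,z→10 6:x→10,h→6,z→11 7:x→7,h→7,z→12 8:x→3,h→8,z→13 9:x→3,h→9,z→14 10:x→15,h→16,z→17 11:x→17,h→18,z→11 12:x→12,h→12,z→12 13:x→7,h→13,z→19 14:x→15,h→14,z→19 15:x→15,h→15,z→20 16:x→15,h→16,z→21 17:x→22,h→18,z→17 18:x→12,h→18,z→18 19:x→20,h→18,z→19 20:x→20,h→23,z→12 21:x→22,h→18,z→19 22:x→22,h→24,z→20 23:x→12,h→23,z→12 24:x→12,h→24,z→23 [Hopcroft].
'xxzz': |S_i|=[32, 26, 10, 5, 2] end={s17,s19} ∉↓L; 4/4 deletions ∈↓L.
'zzzhx': |S_i|=[32, 29, 24, 16, 5, 1] end={s19} rej; 5/5 single-dels accept.
'xhzzxz': N↓-sim [32, 26, 21, 18, 10, 5, 2] end={s17,s19} rej; 6/6 del acc.
3 minimals (antichain).

Antichain: [xxzz, zzzhx, xhzzxz].


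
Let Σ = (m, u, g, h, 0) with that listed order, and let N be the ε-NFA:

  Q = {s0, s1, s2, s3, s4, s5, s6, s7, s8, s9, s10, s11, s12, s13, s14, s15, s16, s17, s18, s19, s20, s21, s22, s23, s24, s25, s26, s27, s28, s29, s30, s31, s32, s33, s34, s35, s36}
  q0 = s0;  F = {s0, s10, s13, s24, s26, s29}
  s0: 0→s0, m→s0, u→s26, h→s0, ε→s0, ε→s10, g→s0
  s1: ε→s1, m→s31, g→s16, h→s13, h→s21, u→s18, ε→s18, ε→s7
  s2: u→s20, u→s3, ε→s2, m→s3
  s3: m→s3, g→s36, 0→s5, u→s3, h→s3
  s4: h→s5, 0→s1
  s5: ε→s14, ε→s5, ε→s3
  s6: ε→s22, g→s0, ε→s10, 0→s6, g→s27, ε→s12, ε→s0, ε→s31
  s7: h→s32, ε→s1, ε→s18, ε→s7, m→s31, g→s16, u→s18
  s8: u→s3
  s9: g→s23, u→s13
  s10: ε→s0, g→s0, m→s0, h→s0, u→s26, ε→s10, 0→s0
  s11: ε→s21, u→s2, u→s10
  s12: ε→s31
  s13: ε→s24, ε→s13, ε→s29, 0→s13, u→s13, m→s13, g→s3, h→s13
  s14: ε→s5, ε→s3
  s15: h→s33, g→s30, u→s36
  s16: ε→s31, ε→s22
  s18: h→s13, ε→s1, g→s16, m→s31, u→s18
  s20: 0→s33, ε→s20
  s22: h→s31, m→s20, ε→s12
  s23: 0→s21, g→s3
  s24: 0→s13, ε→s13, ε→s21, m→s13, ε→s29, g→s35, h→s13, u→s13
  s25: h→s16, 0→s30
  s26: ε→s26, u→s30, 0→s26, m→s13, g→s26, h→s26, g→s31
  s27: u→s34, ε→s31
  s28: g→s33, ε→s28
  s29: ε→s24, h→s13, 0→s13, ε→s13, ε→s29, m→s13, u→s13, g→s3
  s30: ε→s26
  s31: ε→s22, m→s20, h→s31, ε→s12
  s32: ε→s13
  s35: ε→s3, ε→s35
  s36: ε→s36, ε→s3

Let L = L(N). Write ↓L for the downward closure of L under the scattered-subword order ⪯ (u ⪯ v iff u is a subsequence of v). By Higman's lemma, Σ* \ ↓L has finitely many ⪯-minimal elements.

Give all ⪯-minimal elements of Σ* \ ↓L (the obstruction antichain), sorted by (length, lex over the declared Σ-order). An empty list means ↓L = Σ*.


|Q|=37, |F|=6, |δ|=124 (48 ε).
min D↑ (4 st, q0=0, F={3}): 0:m→0,u→1,g→0,h→0,0→0 1:m→2,u→1,g→1,h→1,0→1 2:m→2,u→2,g→3,h→2,0→2 3:m→3,u→3,g→3,h→3,0→3.
'umg': N↓-sim [18, 16, 11, 5] end={s14,s3,s35,s36,s5} ∉↓L; 3/3 del acc.
1 words, ⪯-incomp.

min(Σ*\↓L) = [umg].


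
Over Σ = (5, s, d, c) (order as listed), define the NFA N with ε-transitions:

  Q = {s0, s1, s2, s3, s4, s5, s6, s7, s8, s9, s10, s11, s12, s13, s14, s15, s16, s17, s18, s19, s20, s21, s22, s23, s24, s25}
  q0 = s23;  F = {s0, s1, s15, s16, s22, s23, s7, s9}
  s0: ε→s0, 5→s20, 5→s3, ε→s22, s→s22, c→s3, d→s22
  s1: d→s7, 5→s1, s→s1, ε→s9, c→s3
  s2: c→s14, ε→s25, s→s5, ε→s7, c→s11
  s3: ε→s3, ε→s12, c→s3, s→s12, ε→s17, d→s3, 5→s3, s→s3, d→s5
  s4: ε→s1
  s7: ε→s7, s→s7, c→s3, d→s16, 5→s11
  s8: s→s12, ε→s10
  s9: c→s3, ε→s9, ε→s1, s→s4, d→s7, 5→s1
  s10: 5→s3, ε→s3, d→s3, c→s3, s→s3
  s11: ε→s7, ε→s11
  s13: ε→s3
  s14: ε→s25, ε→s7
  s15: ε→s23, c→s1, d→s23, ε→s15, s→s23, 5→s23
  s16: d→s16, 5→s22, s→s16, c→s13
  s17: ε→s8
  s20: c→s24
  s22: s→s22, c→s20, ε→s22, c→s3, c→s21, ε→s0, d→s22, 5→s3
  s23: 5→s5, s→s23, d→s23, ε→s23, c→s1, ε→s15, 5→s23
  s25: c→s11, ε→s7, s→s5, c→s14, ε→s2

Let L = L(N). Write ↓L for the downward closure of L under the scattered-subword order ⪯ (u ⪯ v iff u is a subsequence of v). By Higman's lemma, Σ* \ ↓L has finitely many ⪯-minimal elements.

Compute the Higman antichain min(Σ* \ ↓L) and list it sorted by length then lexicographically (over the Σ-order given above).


Antichain: [cc, cdd55].

|Q|=26, |F|=8, |δ|=82 (28 ε).
min D↑ (6 st, q0=0, F={3}): 0:5→0,s→0,d→0,c→1 1:5→1,s→1,d→2,c→3 2:5→2,s→2,d→4,c→3 3:5→3,s→3,d→3,c→3 4:5→5,s→4,d→4,c→3 5:5→3,s→5,d→5,c→3.
'cc': run [20, 18, 10] end={s10,s12,s13,s17,s20,s21,s24,s3,s5,s8} ∉↓L; 2/2 single-dels accept.
'cdd55': |S_i|=[20, 18, 15, 13, 11, 8] end={s10,s12,s17,s20,s24,s3,s5,s8} rej; 5/5 deletions ∈↓L.
2 obstructions.


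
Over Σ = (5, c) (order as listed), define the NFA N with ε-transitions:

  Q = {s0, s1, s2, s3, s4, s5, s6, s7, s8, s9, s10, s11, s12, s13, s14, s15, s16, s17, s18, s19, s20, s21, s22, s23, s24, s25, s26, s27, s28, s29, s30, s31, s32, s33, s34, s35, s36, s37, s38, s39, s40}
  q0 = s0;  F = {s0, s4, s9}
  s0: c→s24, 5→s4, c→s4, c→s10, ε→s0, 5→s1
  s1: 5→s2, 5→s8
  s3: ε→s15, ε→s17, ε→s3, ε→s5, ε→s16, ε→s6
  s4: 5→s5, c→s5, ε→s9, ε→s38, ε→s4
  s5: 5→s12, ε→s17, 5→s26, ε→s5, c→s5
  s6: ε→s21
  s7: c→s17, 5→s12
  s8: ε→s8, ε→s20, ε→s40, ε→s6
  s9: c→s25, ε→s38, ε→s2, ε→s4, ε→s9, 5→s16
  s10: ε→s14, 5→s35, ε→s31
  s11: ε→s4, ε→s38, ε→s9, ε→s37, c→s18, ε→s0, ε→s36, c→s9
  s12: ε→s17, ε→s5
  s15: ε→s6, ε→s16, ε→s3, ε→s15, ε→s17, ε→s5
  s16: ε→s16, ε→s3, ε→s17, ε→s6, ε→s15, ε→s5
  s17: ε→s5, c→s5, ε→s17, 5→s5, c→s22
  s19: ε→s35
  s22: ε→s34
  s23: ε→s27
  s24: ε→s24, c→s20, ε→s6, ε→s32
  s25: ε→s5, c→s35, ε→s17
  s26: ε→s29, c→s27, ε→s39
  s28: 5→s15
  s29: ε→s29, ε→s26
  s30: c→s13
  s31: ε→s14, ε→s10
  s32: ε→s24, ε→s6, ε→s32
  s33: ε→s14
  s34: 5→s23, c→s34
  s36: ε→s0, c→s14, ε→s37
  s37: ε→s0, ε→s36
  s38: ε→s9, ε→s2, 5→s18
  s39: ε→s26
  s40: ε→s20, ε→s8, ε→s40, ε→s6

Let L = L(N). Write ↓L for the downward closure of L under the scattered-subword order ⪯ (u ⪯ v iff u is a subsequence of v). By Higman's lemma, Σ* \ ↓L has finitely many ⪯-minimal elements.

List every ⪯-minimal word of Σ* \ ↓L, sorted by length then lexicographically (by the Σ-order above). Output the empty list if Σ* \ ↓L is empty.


|Q|=41, |F|=3, |δ|=105 (74 ε).
min D↑ (3 st, q0=0, F={2}): 0:5→1,c→1 1:5→2,c→2 2:5→2,c→2.
'55': run [32, 26, 20] end={s12,s15,s16,s17,s18,s2,s20,s21,s22,s23,s26,s27,…} — reject; 2/2 single-dels accept.
'5c': N↓-sim [32, 26, 12] end={s12,s17,s22,s23,s25,s26,s27,s29,s34,s35,s39,s5} ∉↓L; 2/2 del acc.
'c5': |S_i|=[32, 28, 17] end={s12,s15,s16,s17,s18,s21,s22,s23,s26,s27,s29,s3,…} rej; 2/2 single-dels accept.
'cc': run [32, 28, 13] end={s12,s17,s20,s22,s23,s25,s26,s27,s29,s34,s35,s39,…} rej; 2/2 deletions ∈↓L.
4 minimals (antichain).

A = [55, 5c, c5, cc].


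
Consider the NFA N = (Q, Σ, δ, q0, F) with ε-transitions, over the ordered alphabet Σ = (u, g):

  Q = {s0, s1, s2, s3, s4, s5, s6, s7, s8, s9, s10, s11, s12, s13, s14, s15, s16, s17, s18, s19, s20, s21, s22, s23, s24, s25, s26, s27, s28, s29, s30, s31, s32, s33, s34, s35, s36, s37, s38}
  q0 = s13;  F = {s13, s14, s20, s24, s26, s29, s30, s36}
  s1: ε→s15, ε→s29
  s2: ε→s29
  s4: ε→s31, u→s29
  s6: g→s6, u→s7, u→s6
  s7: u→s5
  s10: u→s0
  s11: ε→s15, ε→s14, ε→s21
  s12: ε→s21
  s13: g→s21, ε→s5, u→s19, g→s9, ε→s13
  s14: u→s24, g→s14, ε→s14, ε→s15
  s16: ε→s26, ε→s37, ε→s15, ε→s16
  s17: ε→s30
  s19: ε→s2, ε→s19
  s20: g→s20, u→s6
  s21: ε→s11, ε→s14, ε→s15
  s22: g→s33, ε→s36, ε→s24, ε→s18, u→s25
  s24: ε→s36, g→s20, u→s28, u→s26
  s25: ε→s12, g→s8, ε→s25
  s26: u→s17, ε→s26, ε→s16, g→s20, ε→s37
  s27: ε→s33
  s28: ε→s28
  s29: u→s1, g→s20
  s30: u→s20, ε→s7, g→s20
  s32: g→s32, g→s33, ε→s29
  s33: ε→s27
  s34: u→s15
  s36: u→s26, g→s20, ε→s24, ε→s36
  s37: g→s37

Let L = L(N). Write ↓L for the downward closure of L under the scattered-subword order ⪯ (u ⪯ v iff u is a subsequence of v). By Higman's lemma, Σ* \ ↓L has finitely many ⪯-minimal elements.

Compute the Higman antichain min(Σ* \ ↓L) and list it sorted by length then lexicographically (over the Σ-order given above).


|Q|=39, |F|=8, |δ|=69 (38 ε).
min D↑ (8 st, q0=0, F={5}): 0:u→1,g→2 1:u→1,g→3 2:u→4,g→2 3:u→5,g→3 4:u→6,g→3 5:u→5,g→5 6:u→7,g→3 7:u→3,g→3 (ε-aug+det+¬).
'ugu': N↓-sim [22, 17, 5, 3] end={s5,s6,s7} ∉↓L; 3/3 single-dels accept.
'guuuuu': run [22, 17, 13, 11, 6, 4, 3] end={s5,s6,s7} ∉↓L; 6/6 single-dels accept.
2 words, ⪯-incomp.

min(Σ*\↓L) = [ugu, guuuuu].


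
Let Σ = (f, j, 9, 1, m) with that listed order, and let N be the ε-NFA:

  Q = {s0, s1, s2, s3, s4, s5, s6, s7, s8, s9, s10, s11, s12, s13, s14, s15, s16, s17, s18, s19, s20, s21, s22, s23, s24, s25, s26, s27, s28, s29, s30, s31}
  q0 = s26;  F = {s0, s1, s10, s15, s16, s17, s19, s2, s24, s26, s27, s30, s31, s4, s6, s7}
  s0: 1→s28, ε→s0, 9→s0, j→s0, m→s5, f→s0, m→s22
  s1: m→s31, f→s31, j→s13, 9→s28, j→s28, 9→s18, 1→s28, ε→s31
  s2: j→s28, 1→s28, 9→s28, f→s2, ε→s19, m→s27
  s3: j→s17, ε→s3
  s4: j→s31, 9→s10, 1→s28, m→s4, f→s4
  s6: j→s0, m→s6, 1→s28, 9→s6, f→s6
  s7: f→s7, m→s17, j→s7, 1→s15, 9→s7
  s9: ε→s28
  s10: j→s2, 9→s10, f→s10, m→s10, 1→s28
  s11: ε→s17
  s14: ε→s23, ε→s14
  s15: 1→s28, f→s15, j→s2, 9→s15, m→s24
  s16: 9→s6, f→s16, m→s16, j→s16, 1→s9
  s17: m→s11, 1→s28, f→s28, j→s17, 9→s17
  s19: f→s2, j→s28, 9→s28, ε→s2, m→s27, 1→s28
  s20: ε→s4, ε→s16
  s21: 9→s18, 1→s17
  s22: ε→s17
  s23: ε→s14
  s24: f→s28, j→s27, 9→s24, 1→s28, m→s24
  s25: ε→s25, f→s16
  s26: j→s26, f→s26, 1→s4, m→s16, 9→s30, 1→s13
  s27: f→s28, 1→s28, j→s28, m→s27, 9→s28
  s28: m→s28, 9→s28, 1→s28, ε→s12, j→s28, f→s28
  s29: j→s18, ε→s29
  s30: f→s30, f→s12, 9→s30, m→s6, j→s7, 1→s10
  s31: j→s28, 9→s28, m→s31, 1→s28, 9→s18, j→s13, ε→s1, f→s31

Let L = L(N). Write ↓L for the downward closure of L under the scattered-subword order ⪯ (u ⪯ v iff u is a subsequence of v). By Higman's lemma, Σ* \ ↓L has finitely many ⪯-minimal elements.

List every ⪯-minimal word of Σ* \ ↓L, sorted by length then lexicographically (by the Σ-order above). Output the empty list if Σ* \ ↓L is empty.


|Q|=32, |F|=16, |δ|=114 (17 ε).
min D↑ (15 st, q0=0, F={8}): 0:f→0,j→0,9→1,1→2,m→3 1:f→1,j→4,9→1,1→5,m→6 2:f→2,j→7,9→5,1→8,m→2 3:f→3,j→3,9→6,1→8,m→3 4:f→4,j→4,9→4,1→9,m→10 5:f→5,j→11,9→5,1→8,m→5 6:f→6,j→12,9→6,1→8,m→6 7:f→7,j→8,9→8,1→8,m→7 8:f→8,j→8,9→8,1→8,m→8 9:f→9,j→11,9→9,1→8,m→13 10:f→8,j→10,9→10,1→8,m→10 11:f→11,j→8,9→8,1→8,m→14 12:f→12,j→12,9→12,1→8,m→10 13:f→8,j→14,9→13,1→8,m→13 14:f→8,j→8,9→8,1→8,m→14.
'11': |S_i|=[24, 14, 2] end={s12,s28} rej; 2/2 single-dels accept.
'm1': N↓-sim [24, 20, 3] end={s12,s28,s9} rej; 2/2 deletions ∈↓L.
'1jj': N↓-sim [24, 14, 9, 3] end={s12,s13,s28} ∉↓L; 3/3 del acc.
'1j9': run [24, 14, 9, 3] end={s12,s18,s28} ∉↓L; 3/3 single-dels accept.
'9jmf': run [24, 17, 13, 8, 2] end={s12,s28} rej; 4/4 single-dels accept.
5 minimals (antichain).

min(Σ*\↓L) = [11, m1, 1jj, 1j9, 9jmf].


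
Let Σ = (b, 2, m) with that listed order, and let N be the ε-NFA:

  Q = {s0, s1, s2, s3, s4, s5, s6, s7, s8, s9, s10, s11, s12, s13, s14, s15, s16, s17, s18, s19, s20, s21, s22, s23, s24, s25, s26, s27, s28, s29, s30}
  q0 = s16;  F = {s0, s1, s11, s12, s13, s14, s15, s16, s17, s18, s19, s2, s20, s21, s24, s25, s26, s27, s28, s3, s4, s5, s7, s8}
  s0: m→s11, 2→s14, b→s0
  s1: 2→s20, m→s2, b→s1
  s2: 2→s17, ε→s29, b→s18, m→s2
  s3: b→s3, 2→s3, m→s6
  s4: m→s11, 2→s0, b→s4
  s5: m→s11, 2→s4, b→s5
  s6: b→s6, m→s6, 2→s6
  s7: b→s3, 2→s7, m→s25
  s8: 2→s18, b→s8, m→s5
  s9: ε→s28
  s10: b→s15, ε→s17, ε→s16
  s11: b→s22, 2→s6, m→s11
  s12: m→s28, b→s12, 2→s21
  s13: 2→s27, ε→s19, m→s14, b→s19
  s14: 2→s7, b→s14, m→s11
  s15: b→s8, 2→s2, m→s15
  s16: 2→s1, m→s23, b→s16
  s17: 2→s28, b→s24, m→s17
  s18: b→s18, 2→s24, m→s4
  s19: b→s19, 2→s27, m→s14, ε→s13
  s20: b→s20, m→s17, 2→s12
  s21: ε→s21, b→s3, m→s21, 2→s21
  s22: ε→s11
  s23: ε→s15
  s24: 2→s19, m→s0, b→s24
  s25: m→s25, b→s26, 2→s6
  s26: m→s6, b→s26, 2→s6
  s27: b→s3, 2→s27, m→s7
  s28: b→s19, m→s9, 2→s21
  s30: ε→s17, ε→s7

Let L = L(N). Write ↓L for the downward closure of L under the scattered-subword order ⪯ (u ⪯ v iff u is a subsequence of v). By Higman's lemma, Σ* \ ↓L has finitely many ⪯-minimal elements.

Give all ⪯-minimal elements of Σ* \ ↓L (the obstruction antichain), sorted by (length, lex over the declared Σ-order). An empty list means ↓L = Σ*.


Antichain: [mbmm2, 2222bm].

|Q|=31, |F|=24, |δ|=87 (11 ε).
min D↑ (24 st, q0=0, F={18}): 0:b→0,2→1,m→2 1:b→1,2→3,m→4 2:b→5,2→4,m→2 3:b→3,2→6,m→7 4:b→8,2→7,m→4 5:b→5,2→8,m→9 6:b→6,2→10,m→11 7:b→12,2→11,m→7 8:b→8,2→12,m→13 9:b→9,2→13,m→14 10:b→15,2→10,m→10 11:b→16,2→10,m→11 12:b→12,2→16,m→17 13:b→13,2→17,m→14 14:b→14,2→18,m→14 15:b→15,2→15,m→18 16:b→16,2→19,m→20 17:b→17,2→20,m→14 18:b→18,2→18,m→18 19:b→15,2→19,m→21 20:b→20,2→21,m→14 21:b→15,2→21,m→22 22:b→23,2→18,m→22 23:b→23,2→18,m→18 (ε-aug+det+¬).
'mbmm2': |S_i|=[29, 25, 17, 11, 5, 1] end={s6} — reject; 5/5 del acc.
'2222bm': N↓-sim [29, 24, 19, 15, 7, 3, 1] end={s6} rej; 6/6 deletions ∈↓L.
2 words, ⪯-incomp.


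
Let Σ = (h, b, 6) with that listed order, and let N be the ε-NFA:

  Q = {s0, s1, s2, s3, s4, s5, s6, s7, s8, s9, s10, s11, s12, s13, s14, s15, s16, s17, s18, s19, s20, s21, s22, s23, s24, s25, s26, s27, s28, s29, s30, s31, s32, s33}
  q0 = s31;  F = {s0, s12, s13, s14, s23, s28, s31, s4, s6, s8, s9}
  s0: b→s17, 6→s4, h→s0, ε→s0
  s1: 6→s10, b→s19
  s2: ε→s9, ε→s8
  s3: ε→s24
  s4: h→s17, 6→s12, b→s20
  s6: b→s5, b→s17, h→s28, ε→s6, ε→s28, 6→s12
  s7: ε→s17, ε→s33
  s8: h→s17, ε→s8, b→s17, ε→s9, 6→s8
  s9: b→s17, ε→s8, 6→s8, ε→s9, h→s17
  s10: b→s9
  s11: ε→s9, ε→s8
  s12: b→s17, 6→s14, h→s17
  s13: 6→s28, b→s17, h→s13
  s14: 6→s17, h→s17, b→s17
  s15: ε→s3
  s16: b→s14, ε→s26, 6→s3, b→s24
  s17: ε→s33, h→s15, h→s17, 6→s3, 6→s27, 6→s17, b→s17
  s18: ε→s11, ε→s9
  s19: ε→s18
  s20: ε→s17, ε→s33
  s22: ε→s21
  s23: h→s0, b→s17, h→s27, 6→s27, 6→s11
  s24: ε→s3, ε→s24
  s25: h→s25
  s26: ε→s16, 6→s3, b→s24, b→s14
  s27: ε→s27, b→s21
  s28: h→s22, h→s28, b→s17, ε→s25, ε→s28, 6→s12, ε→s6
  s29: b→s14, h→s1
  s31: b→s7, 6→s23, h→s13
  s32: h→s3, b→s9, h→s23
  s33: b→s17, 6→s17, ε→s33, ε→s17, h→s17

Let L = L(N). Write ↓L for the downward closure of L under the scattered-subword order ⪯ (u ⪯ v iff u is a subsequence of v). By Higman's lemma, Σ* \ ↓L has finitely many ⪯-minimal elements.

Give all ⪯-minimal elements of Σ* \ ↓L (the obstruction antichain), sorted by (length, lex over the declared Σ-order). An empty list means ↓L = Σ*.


|Q|=34, |F|=11, |δ|=94 (32 ε).
min D↑ (10 st, q0=0, F={2}): 0:h→1,b→2,6→3 1:h→1,b→2,6→4 2:h→2,b→2,6→2 3:h→5,b→2,6→6 4:h→4,b→2,6→7 5:h→5,b→2,6→8 6:h→2,b→2,6→6 7:h→2,b→2,6→9 8:h→2,b→2,6→7 9:h→2,b→2,6→2 (ε-aug+det+¬).
'b': |S_i|=[24, 10] end={s15,s17,s20,s21,s24,s27,s3,s33,s5,s7} rej; 1/1 del acc.
'66h': N↓-sim [24, 21, 14, 7] end={s15,s17,s21,s24,s27,s3,s33} — reject; 3/3 del acc.
'h6666': N↓-sim [24, 18, 16, 9, 8, 7] end={s15,s17,s21,s24,s27,s3,s33} ∉↓L; 5/5 single-dels accept.
3 words, ⪯-incomp.

min(Σ*\↓L) = [b, 66h, h6666].


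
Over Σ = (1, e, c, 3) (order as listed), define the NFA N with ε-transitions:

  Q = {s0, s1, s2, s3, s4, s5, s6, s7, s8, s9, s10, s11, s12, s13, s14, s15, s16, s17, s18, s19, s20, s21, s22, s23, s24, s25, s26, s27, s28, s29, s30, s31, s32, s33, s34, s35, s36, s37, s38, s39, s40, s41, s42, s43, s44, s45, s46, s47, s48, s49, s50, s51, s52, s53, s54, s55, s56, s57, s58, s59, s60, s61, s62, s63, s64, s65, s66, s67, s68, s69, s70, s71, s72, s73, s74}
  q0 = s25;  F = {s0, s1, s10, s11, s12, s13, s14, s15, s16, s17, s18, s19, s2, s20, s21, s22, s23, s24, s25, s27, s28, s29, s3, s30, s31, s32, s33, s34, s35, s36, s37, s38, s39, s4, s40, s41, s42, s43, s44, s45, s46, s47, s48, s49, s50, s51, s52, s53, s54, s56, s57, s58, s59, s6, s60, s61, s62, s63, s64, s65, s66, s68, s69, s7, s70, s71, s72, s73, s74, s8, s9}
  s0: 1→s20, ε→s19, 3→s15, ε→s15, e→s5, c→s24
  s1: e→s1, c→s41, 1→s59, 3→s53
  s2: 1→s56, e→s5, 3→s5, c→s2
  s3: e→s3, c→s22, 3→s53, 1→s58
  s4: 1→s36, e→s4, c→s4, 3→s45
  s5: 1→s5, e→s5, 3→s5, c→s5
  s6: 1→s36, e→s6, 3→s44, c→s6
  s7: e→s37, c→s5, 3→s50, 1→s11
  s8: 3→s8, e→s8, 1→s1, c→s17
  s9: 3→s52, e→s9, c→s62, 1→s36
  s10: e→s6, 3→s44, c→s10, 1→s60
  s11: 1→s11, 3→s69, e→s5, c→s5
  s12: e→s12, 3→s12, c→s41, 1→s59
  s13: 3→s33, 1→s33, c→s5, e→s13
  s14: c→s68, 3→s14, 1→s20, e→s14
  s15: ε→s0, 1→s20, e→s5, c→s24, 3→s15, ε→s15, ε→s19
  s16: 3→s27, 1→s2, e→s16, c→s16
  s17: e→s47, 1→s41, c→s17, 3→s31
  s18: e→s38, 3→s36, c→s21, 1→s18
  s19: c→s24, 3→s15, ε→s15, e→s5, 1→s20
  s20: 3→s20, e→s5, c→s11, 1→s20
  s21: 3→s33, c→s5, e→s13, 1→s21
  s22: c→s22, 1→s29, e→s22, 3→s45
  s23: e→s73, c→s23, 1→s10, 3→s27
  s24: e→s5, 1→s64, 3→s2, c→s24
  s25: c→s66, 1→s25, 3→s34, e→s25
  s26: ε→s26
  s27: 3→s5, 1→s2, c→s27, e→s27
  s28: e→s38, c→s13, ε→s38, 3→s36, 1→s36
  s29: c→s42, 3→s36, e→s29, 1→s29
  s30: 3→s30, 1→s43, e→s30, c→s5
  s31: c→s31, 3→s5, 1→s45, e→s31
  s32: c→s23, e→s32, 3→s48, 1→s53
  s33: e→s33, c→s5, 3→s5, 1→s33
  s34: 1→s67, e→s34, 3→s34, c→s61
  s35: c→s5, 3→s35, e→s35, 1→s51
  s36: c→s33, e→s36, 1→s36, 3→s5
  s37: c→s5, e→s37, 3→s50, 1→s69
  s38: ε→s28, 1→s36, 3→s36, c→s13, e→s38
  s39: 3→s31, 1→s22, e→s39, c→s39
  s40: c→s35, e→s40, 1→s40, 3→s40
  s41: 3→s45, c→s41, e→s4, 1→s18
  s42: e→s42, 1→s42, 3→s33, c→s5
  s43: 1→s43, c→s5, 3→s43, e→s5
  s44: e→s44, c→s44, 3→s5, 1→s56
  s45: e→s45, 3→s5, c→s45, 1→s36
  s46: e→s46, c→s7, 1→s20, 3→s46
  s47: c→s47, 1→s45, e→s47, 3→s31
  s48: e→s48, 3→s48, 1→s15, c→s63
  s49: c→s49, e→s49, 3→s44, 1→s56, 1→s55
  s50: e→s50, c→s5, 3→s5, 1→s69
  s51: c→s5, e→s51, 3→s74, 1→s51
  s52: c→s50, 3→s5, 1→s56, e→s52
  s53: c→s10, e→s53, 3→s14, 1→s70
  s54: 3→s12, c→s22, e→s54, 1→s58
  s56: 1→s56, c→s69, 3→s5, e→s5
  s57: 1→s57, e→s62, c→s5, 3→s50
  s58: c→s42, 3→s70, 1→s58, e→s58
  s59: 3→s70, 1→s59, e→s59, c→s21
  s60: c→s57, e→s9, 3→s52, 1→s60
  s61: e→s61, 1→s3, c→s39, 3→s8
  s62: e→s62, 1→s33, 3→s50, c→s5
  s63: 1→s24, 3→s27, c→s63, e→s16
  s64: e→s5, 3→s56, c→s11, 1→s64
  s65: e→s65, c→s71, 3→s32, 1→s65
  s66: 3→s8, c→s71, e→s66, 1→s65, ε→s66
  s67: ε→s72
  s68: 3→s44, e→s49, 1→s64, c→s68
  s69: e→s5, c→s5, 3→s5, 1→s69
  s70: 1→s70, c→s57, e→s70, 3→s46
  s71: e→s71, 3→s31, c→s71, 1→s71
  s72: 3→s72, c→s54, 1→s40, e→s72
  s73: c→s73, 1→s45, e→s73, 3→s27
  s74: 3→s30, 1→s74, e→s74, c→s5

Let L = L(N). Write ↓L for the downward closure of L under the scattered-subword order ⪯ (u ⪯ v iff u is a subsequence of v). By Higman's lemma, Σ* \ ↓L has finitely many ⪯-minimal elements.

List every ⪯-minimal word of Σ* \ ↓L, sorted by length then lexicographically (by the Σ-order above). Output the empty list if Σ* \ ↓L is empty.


A = [cc33, 311cc, c1331e, c3ce13].

|Q|=75, |F|=71, |δ|=300 (11 ε).
min D↑ (69 st, q0=0, F={20}): 0:1→0,e→0,c→1,3→2 1:1→3,e→1,c→4,3→5 2:1→6,e→2,c→7,3→2 3:1→3,e→3,c→4,3→8 4:1→4,e→4,c→4,3→9 5:1→10,e→5,c→11,3→5 6:1→12,e→6,c→13,3→6 7:1→14,e→7,c→15,3→5 8:1→16,e→8,c→17,3→18 9:1→19,e→9,c→9,3→20 10:1→21,e→10,c→22,3→16 11:1→22,e→23,c→11,3→9 12:1→12,e→12,c→24,3→12 13:1→25,e→13,c→26,3→27 14:1→25,e→14,c→26,3→16 15:1→26,e→15,c→15,3→9 16:1→28,e→16,c→29,3→30 17:1→29,e→31,c→17,3→32 18:1→33,e→18,c→34,3→18 19:1→35,e→19,c→19,3→20 20:1→20,e→20,c→20,3→20 21:1→21,e→21,c→36,3→28 22:1→37,e→38,c→22,3→19 23:1→19,e→23,c→23,3→9 24:1→39,e→24,c→20,3→24 25:1→25,e→25,c→40,3→28 26:1→41,e→26,c→26,3→19 27:1→21,e→27,c→22,3→27 28:1→28,e→28,c→42,3→43 29:1→44,e→45,c→29,3→46 30:1→47,e→30,c→48,3→30 31:1→19,e→31,c→31,3→32 32:1→49,e→32,c→32,3→20 33:1→47,e→20,c→50,3→33 34:1→50,e→51,c→34,3→32 35:1→35,e→35,c→52,3→20 36:1→36,e→53,c→20,3→52 37:1→37,e→54,c→36,3→35 38:1→35,e→38,c→38,3→19 39:1→39,e→39,c→20,3→55 40:1→40,e→40,c→20,3→52 41:1→41,e→41,c→40,3→35 42:1→42,e→56,c→20,3→57 43:1→47,e→43,c→58,3→43 44:1→44,e→59,c→42,3→60 45:1→35,e→45,c→45,3→46 46:1→61,e→46,c→46,3→20 47:1→47,e→20,c→62,3→47 48:1→63,e→64,c→48,3→46 49:1→61,e→20,c→49,3→20 50:1→63,e→20,c→50,3→49 51:1→49,e→51,c→51,3→32 52:1→52,e→52,c→20,3→20 53:1→52,e→53,c→20,3→52 54:1→35,e→54,c→53,3→35 55:1→55,e→55,c→20,3→65 56:1→52,e→56,c→20,3→57 57:1→66,e→57,c→20,3→20 58:1→62,e→67,c→20,3→57 59:1→35,e→59,c→56,3→60 60:1→61,e→60,c→57,3→20 61:1→61,e→20,c→66,3→20 62:1→62,e→20,c→20,3→66 63:1→63,e→20,c→62,3→61 64:1→61,e→64,c→64,3→46 65:1→68,e→65,c→20,3→65 66:1→66,e→20,c→20,3→20 67:1→66,e→67,c→20,3→57 68:1→68,e→20,c→20,3→68.
'cc33': run [74, 69, 44, 12, 1] end={s5} rej; 4/4 deletions ∈↓L.
'311cc': |S_i|=[74, 70, 56, 34, 17, 1] end={s5} — reject; 5/5 single-dels accept.
'c1331e': run [74, 69, 60, 43, 27, 13, 1] end={s5} rej; 6/6 deletions ∈↓L.
'c3ce13': |S_i|=[74, 69, 58, 39, 25, 8, 1] end={s5} — reject; 6/6 deletions ∈↓L.
4 obstructions.


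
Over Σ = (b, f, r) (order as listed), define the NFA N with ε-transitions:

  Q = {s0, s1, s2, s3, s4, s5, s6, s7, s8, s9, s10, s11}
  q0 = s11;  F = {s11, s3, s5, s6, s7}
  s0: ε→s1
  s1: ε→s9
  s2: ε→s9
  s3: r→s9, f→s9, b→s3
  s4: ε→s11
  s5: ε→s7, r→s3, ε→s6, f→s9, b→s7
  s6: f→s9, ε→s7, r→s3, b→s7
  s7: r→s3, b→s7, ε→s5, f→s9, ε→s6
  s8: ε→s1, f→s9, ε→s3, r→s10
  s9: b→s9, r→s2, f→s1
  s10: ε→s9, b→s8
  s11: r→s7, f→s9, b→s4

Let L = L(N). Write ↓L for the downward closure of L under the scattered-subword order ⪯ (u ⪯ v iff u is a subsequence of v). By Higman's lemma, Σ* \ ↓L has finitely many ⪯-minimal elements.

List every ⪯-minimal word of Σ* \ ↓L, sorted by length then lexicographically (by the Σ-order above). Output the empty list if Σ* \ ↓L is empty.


min(Σ*\↓L) = [f, rrr].

|Q|=12, |F|=5, |δ|=33 (12 ε).
min D↑ (4 st, q0=0, F={1}): 0:b→0,f→1,r→2 1:b→1,f→1,r→1 2:b→2,f→1,r→3 3:b→3,f→1,r→1 (ε-aug+det+¬).
'f': run [9, 3] end={s1,s2,s9} ∉↓L; 1/1 deletions ∈↓L.
'rrr': run [9, 7, 4, 3] end={s1,s2,s9} — reject; 3/3 del acc.
2 obstructions.


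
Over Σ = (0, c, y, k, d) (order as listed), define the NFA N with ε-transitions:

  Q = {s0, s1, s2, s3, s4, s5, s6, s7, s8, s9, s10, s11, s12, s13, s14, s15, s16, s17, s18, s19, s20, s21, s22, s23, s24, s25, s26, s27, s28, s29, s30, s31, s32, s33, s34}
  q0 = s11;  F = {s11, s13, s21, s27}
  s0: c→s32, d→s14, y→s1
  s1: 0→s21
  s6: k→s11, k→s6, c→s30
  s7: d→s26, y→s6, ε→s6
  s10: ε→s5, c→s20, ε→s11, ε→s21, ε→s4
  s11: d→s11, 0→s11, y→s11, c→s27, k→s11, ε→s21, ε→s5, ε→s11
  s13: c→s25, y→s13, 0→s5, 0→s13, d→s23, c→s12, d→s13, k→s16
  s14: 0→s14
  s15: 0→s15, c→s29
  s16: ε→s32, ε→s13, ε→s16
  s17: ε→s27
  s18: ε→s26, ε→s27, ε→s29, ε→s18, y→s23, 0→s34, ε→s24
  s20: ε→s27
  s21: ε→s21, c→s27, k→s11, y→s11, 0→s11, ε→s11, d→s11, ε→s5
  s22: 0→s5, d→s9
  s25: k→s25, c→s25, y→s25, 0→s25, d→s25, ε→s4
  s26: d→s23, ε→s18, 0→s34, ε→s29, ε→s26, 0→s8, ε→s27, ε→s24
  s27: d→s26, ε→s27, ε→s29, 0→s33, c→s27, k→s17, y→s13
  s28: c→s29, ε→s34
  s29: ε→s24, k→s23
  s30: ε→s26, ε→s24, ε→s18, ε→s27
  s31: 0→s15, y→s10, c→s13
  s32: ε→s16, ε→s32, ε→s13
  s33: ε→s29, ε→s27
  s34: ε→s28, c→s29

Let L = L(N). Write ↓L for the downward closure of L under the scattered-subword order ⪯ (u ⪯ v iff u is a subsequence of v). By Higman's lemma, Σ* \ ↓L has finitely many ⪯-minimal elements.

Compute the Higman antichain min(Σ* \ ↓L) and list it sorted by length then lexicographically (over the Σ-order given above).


min(Σ*\↓L) = [cyc].

|Q|=35, |F|=4, |δ|=95 (41 ε).
min D↑ (4 st, q0=0, F={3}): 0:0→0,c→1,y→0,k→0,d→0 1:0→1,c→1,y→2,k→1,d→1 2:0→2,c→3,y→2,k→2,d→2 3:0→3,c→3,y→3,k→3,d→3 (ε-aug+det+¬).
'cyc': |S_i|=[20, 18, 8, 3] end={s12,s25,s4} — reject; 3/3 deletions ∈↓L.
1 minimals (antichain).


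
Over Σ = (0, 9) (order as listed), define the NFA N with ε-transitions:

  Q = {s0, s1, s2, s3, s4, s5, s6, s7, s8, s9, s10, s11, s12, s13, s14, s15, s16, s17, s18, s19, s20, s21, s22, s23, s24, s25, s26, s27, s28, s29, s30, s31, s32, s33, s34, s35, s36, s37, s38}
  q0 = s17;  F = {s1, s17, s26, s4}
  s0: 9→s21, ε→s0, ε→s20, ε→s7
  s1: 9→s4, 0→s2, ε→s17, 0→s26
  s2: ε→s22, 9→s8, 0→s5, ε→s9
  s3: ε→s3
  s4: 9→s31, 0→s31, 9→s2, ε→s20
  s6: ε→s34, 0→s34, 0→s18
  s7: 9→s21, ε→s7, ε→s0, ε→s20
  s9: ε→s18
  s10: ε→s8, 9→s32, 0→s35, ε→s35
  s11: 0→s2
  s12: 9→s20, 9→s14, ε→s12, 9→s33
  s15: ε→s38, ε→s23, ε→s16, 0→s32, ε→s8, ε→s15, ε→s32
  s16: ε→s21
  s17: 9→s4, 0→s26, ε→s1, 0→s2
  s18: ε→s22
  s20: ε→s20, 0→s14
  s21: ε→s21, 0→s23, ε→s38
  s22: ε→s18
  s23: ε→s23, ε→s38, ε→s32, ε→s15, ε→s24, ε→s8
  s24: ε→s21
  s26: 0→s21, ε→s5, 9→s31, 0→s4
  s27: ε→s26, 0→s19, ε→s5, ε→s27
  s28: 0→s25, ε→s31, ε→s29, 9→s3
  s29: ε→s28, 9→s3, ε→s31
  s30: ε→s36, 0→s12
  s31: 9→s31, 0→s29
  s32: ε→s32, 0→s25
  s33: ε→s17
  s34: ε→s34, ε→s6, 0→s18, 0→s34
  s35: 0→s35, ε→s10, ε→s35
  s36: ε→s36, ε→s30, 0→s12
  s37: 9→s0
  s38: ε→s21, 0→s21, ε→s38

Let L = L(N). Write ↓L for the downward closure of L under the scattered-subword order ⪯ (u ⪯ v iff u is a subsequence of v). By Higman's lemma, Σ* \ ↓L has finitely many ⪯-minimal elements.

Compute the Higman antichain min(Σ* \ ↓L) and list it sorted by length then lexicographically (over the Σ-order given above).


|Q|=39, |F|=4, |δ|=96 (55 ε).
min D↑ (4 st, q0=0, F={3}): 0:0→1,9→2 1:0→2,9→3 2:0→3,9→3 3:0→3,9→3.
'09': N↓-sim [24, 22, 11] end={s18,s2,s22,s25,s28,s29,s3,s31,s5,s8,s9} ∉↓L; 2/2 deletions ∈↓L.
'90': |S_i|=[24, 14, 7] end={s14,s25,s28,s29,s3,s31,s5} rej; 2/2 single-dels accept.
'99': run [24, 14, 11] end={s18,s2,s22,s25,s28,s29,s3,s31,s5,s8,s9} ∉↓L; 2/2 single-dels accept.
'000': N↓-sim [24, 22, 21, 15] end={s14,s15,s16,s21,s23,s24,s25,s28,s29,s3,s31,s32,…} rej; 3/3 single-dels accept.
4 words, ⪯-incomp.

Antichain: [09, 90, 99, 000].


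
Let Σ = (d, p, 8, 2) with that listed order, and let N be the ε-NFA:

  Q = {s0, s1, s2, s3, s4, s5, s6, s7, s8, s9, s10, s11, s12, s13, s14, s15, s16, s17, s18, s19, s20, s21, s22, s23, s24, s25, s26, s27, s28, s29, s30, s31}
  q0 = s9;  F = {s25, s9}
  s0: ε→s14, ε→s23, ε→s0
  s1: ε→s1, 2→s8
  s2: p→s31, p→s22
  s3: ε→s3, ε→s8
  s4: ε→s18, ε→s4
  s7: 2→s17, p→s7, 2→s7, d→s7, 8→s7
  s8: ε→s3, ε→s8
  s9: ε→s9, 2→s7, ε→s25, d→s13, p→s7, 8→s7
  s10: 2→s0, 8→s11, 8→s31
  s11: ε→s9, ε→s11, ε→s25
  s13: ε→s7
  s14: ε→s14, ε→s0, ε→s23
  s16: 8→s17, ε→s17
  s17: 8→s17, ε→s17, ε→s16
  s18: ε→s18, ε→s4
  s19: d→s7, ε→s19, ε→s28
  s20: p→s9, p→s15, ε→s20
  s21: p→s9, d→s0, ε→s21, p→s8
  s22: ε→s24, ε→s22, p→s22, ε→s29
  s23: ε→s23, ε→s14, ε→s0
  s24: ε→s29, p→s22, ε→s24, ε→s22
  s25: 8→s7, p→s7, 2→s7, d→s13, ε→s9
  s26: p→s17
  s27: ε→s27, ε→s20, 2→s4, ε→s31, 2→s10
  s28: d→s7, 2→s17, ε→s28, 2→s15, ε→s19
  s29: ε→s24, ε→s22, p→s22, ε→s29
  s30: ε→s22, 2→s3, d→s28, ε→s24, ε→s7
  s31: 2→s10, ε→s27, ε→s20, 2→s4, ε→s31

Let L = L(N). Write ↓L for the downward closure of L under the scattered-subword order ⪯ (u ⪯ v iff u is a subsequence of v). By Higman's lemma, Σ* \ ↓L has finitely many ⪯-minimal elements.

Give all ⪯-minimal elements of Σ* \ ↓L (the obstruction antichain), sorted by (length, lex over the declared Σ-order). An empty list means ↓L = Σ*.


A = [d, p, 8, 2].

|Q|=32, |F|=2, |δ|=92 (52 ε).
min D↑ (2 st, q0=0, F={1}): 0:d→1,p→1,8→1,2→1 1:d→1,p→1,8→1,2→1 [Hopcroft].
'd': |S_i|=[6, 4] end={s13,s16,s17,s7} ∉↓L; 1/1 deletions ∈↓L.
'p': N↓-sim [6, 3] end={s16,s17,s7} rej; 1/1 del acc.
'8': N↓-sim [6, 3] end={s16,s17,s7} rej; 1/1 single-dels accept.
'2': run [6, 3] end={s16,s17,s7} — reject; 1/1 single-dels accept.
4 minimals (antichain).


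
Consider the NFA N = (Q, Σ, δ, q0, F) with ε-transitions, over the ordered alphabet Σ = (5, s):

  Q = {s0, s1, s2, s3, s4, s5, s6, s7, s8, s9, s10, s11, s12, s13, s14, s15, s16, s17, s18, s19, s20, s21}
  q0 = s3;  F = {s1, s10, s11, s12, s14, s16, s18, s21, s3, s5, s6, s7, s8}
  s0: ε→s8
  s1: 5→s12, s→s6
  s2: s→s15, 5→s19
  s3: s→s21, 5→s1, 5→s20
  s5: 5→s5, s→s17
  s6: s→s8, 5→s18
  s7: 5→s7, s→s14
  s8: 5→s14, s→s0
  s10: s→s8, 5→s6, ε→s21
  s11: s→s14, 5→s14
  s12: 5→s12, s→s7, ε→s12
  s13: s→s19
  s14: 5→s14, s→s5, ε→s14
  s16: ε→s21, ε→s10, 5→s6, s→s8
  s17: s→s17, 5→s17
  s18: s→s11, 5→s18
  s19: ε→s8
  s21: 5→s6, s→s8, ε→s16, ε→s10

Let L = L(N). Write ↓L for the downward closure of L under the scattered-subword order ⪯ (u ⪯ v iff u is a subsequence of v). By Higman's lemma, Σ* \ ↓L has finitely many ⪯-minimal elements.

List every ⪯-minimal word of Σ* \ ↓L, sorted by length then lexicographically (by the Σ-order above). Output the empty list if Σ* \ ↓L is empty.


min(Σ*\↓L) = [ss5ss, 55ssss].

|Q|=22, |F|=13, |δ|=41 (9 ε).
min D↑ (12 st, q0=0, F={11}): 0:5→1,s→2 1:5→3,s→4 2:5→4,s→5 3:5→3,s→6 4:5→7,s→5 5:5→8,s→5 6:5→6,s→8 7:5→7,s→9 8:5→8,s→10 9:5→8,s→8 10:5→10,s→11 11:5→11,s→11 [Hopcroft].
'ss5ss': N↓-sim [16, 12, 6, 3, 2, 1] end={s17} ∉↓L; 5/5 single-dels accept.
'55ssss': N↓-sim [16, 12, 7, 5, 3, 2, 1] end={s17} ∉↓L; 6/6 single-dels accept.
2 words, ⪯-incomp.


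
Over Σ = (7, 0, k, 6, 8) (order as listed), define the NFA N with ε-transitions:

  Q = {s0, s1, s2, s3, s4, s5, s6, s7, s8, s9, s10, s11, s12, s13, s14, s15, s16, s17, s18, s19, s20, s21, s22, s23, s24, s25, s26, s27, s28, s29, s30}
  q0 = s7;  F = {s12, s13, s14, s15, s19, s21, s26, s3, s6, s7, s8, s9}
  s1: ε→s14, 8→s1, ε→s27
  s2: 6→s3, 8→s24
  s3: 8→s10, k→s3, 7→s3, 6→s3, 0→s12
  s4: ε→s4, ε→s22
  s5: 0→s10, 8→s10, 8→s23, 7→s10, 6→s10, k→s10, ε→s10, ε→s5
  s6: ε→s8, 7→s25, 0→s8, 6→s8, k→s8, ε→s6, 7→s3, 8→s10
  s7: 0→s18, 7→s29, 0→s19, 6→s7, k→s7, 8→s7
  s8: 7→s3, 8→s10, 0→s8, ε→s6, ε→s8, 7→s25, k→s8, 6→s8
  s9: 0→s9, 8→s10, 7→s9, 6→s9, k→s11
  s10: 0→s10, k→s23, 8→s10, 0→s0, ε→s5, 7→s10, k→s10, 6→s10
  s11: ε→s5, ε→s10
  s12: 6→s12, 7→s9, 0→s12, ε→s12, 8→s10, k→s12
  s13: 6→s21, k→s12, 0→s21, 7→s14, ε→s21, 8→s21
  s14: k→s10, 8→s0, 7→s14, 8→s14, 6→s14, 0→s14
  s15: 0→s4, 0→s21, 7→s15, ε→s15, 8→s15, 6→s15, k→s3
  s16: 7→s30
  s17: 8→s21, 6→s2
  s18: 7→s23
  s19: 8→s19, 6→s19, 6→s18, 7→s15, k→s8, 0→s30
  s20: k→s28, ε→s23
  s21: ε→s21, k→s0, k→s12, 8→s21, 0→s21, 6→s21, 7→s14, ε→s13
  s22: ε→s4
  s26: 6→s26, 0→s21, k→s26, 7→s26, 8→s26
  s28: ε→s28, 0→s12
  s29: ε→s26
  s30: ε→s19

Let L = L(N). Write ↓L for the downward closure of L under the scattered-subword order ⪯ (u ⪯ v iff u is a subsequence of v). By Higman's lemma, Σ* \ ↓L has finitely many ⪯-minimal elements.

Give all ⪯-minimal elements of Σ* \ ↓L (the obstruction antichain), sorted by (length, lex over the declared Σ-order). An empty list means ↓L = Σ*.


A = [0k8, 707k].

|Q|=31, |F|=12, |δ|=112 (23 ε).
min D↑ (11 st, q0=0, F={9}): 0:7→1,0→2,k→0,6→0,8→0 1:7→1,0→3,k→1,6→1,8→1 2:7→4,0→2,k→5,6→2,8→2 3:7→6,0→3,k→7,6→3,8→3 4:7→4,0→3,k→8,6→4,8→4 5:7→8,0→5,k→5,6→5,8→9 6:7→6,0→6,k→9,6→6,8→6 7:7→10,0→7,k→7,6→7,8→9 8:7→8,0→7,k→8,6→8,8→9 9:7→9,0→9,k→9,6→9,8→9 10:7→10,0→10,k→9,6→10,8→9.
'0k8': run [23, 20, 11, 4] end={s0,s10,s23,s5} rej; 3/3 single-dels accept.
'707k': N↓-sim [23, 17, 12, 7, 5] end={s0,s10,s11,s23,s5} ∉↓L; 4/4 single-dels accept.
2 minimals (antichain).


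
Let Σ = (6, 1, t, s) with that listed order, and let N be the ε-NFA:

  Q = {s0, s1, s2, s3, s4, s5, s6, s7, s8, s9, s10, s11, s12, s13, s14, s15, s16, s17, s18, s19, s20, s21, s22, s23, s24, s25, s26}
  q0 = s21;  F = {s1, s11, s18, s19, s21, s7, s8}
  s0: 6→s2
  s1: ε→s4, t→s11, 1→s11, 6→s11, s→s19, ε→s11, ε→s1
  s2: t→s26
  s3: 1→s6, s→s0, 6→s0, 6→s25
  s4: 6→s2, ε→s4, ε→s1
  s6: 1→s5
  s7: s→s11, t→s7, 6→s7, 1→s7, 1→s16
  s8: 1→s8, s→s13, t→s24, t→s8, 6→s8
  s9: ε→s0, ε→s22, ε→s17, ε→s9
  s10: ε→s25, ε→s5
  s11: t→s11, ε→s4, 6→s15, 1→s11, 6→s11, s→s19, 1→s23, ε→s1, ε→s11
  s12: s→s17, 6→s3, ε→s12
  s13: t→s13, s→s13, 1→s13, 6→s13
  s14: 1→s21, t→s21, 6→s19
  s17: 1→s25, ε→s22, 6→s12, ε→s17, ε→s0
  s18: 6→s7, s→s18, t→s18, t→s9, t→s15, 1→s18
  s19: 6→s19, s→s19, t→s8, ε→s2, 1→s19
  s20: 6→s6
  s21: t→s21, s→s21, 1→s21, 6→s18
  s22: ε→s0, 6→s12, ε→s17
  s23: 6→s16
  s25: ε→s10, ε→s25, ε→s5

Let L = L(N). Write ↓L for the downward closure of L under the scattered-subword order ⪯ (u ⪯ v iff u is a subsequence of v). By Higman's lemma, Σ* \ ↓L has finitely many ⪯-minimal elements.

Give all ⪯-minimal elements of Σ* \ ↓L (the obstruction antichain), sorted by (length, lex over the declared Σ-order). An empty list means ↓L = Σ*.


|Q|=27, |F|=7, |δ|=80 (24 ε).
min D↑ (7 st, q0=0, F={6}): 0:6→1,1→0,t→0,s→0 1:6→2,1→1,t→1,s→1 2:6→2,1→2,t→2,s→3 3:6→3,1→3,t→3,s→4 4:6→4,1→4,t→5,s→4 5:6→5,1→5,t→5,s→6 6:6→6,1→6,t→6,s→6 (ε-aug+det+¬).
'66ssts': run [25, 24, 22, 21, 15, 4, 1] end={s13} rej; 6/6 single-dels accept.
1 words, ⪯-incomp.

A = [66ssts].
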